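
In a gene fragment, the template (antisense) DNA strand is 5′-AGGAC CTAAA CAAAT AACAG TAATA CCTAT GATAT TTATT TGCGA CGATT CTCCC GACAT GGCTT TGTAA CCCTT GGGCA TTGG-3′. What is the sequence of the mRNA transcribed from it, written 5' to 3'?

5'-CCAAUGCCCAAGGGUUACAAAGCCAUGUCGGGAGAAUCGUCGCAAAUAAAUAUCAUAGGUAUUACUGUUAUUUGUUUAGGUCCU-3'

The mRNA has the sequence of the coding strand (reverse complement of the template) with T→U. Reverse complement of AGGACCTAAACAAATAACAGTAATACCTATGATATTTATTTGCGACGATTCTCCCGACATGGCTTTGTAACCCTTGGGCATTGG is CCAATGCCCAAGGGTTACAAAGCCATGTCGGGAGAATCGTCGCAAATAAATATCATAGGTATTACTGTTATTTGTTTAGGTCCT; then T→U.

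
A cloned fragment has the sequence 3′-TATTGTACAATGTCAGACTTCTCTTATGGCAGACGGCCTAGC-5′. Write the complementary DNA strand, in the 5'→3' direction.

5'-ATAACATGTTACAGTCTGAAGAGAATACCGTCTGCCGGATCG-3'

The strand is given 3'→5', so its complement runs 5'→3' in the same left-to-right order: pair each base A↔T, G↔C.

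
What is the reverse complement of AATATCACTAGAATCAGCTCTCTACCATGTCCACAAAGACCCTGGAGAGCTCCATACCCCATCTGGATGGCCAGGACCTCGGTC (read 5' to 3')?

5'-GACCGAGGTCCTGGCCATCCAGATGGGGTATGGAGCTCTCCAGGGTCTTTGTGGACATGGTAGAGAGCTGATTCTAGTGATATT-3'

Reading the sequence 3'→5' and pairing each base (A↔T, G↔C) gives the reverse complement directly.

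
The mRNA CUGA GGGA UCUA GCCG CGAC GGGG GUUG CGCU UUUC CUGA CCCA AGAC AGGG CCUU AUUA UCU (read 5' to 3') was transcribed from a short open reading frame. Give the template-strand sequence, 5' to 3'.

5'-AGATAATAAGGCCCTGTCTTGGGTCAGGAAAAGCGCAACCCCCGTCGCGGCTAGATCCCTCAG-3'

Replace U with T to get the coding DNA strand: CTGAGGGATCTAGCCGCGACGGGGGTTGCGCTTTTCCTGACCCAAGACAGGGCCTTATTATCT. The template strand is its reverse complement (complement GACTCCCTAGATCGGCGCTGCCCCCAACGCGAAAAGGACTGGGTTCTGTCCCGGAATAATAGA, then reverse).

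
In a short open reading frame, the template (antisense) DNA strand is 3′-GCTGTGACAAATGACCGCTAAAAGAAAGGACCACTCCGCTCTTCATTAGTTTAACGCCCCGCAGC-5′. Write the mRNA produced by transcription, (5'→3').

Reading the template 3'→5' as shown, RNA polymerase pairs each base (A→U, T→A, G↔C) to build mRNA 5'→3' directly.

5'-CGACACUGUUUACUGGCGAUUUUCUUUCCUGGUGAGGCGAGAAGUAAUCAAAUUGCGGGGCGUCG-3'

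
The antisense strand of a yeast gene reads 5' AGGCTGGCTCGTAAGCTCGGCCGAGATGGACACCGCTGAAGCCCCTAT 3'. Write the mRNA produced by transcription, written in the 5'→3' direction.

5'-AUAGGGGCUUCAGCGGUGUCCAUCUCGGCCGAGCUUACGAGCCAGCCU-3'

RNA polymerase reads the template 3'→5' and synthesizes mRNA 5'→3' by base-pairing (A→U, T→A, G↔C). The complement of the template is TCCGACCGAGCATTCGAGCCGGCTCTACCTGTGGCGACTTCGGGGATA; antiparallel, so 5'→3' the coding strand is ATAGGGGCTTCAGCGGTGTCCATCTCGGCCGAGCTTACGAGCCAGCCT. Replace T with U for the mRNA.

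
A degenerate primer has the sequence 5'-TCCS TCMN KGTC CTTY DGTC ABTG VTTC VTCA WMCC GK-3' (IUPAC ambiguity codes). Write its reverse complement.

5′-MCGGKWTGABGAABCAVTGACHRAAGGACMNKGASGGA-3′

Standard pairs A↔T, G↔C; ambiguity codes pair Y↔R, M↔K, W↔W, S↔S, B↔V, D↔H, N↔N. Complement (AGGSAGKNMCAGGAARHCAGTVACBAAGBAGTWKGGCM), then reverse for 5'→3'.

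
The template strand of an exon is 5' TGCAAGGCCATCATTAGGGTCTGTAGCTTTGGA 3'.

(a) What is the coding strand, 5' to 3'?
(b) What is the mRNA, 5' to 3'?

(a) 5'-TCCAAAGCTACAGACCCTAATGATGGCCTTGCA-3'
(b) 5'-UCCAAAGCUACAGACCCUAAUGAUGGCCUUGCA-3'

(a) The coding strand is the reverse complement of the template: complement ACGTTCCGGTAGTAATCCCAGACATCGAAACCT, then reverse.
(b) mRNA has the coding-strand sequence with T→U.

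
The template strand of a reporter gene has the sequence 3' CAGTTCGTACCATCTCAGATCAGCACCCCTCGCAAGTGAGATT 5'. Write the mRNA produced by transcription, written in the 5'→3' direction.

Reading the template 3'→5' as shown, RNA polymerase pairs each base (A→U, T→A, G↔C) to build mRNA 5'→3' directly.

5'-GUCAAGCAUGGUAGAGUCUAGUCGUGGGGAGCGUUCACUCUAA-3'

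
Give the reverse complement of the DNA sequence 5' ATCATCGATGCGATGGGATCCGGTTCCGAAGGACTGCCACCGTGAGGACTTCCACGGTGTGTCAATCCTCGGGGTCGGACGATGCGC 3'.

5'-GCGCATCGTCCGACCCCGAGGATTGACACACCGTGGAAGTCCTCACGGTGGCAGTCCTTCGGAACCGGATCCCATCGCATCGATGAT-3'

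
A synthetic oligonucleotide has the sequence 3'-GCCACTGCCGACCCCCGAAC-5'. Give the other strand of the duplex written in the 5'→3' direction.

5'-CGGTGACGGCTGGGGGCTTG-3'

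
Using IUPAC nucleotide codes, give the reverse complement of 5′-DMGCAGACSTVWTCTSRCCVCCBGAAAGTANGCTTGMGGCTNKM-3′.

5'-KMNAGCCKCAAGCNTACTTTCVGGBGGYSAGAWBASGTCTGCKH-3'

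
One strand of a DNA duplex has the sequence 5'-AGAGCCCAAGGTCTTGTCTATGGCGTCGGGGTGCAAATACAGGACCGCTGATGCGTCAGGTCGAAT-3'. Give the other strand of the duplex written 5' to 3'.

Pairing A↔T and G↔C gives TCTCGGGTTCCAGAACAGATACCGCAGCCCCACGTTTATGTCCTGGCGACTACGCAGTCCAGCTTA, running 3'→5'. Reverse for the 5'→3' convention.

5'-ATTCGACCTGACGCATCAGCGGTCCTGTATTTGCACCCCGACGCCATAGACAAGACCTTGGGCTCT-3'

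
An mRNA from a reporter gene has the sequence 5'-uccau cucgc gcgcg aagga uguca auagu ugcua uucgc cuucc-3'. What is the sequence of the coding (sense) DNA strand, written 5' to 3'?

5'-TCCATCTCGCGCGCGAAGGATGTCAATAGTTGCTATTCGCCTTCC-3'

The coding DNA strand has the same 5'→3' sequence as the mRNA with U replaced by T.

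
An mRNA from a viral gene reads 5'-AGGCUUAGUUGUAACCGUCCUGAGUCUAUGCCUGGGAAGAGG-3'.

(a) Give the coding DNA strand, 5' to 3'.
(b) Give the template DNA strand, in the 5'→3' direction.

(a) The coding strand matches the mRNA with U→T.
(b) The template strand is the reverse complement of the coding strand.

(a) 5'-AGGCTTAGTTGTAACCGTCCTGAGTCTATGCCTGGGAAGAGG-3'
(b) 5'-CCTCTTCCCAGGCATAGACTCAGGACGGTTACAACTAAGCCT-3'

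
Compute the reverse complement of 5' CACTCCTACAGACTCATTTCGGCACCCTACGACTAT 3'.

5'-ATAGTCGTAGGGTGCCGAAATGAGTCTGTAGGAGTG-3'

Complement each base (A↔T, G↔C): GTGAGGATGTCTGAGTAAAGCCGTGGGATGCTGATA. Then reverse.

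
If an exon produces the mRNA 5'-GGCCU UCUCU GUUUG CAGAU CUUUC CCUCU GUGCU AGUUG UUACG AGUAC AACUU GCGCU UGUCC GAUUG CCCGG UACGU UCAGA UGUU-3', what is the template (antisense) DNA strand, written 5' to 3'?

5'-AACATCTGAACGTACCGGGCAATCGGACAAGCGCAAGTTGTACTCGTAACAACTAGCACAGAGGGAAAGATCTGCAAACAGAGAAGGCC-3'

Replace U with T to get the coding DNA strand: GGCCTTCTCTGTTTGCAGATCTTTCCCTCTGTGCTAGTTGTTACGAGTACAACTTGCGCTTGTCCGATTGCCCGGTACGTTCAGATGTT. The template strand is its reverse complement (complement CCGGAAGAGACAAACGTCTAGAAAGGGAGACACGATCAACAATGCTCATGTTGAACGCGAACAGGCTAACGGGCCATGCAAGTCTACAA, then reverse).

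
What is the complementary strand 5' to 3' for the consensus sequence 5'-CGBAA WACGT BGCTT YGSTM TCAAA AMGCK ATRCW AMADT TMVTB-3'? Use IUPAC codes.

Standard pairs A↔T, G↔C; ambiguity codes pair R↔Y, M↔K, W↔W, S↔S, B↔V, D↔H. Complement (GCVTTWTGCAVCGAARCSAKAGTTTTKCGMTAYGWTKTHAAKBAV), then reverse for 5'→3'.

5'-VABKAAHTKTWGYATMGCKTTTTGAKASCRAAGCVACGTWTTVCG-3'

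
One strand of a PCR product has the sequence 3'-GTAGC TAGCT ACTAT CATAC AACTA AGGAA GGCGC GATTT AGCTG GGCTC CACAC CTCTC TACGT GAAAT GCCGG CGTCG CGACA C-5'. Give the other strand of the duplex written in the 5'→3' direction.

5'-CATCGATCGATGATAGTATGTTGATTCCTTCCGCGCTAAATCGACCCGAGGTGTGGAGAGATGCACTTTACGGCCGCAGCGCTGTG-3'

The strand is given 3'→5', so its complement runs 5'→3' in the same left-to-right order: pair each base A↔T, G↔C.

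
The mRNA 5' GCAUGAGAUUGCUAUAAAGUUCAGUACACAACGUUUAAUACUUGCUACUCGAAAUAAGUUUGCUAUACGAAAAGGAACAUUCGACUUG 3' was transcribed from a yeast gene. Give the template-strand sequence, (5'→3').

5'-CAAGTCGAATGTTCCTTTTCGTATAGCAAACTTATTTCGAGTAGCAAGTATTAAACGTTGTGTACTGAACTTTATAGCAATCTCATGC-3'

Replace U with T to get the coding DNA strand: GCATGAGATTGCTATAAAGTTCAGTACACAACGTTTAATACTTGCTACTCGAAATAAGTTTGCTATACGAAAAGGAACATTCGACTTG. The template strand is its reverse complement (complement CGTACTCTAACGATATTTCAAGTCATGTGTTGCAAATTATGAACGATGAGCTTTATTCAAACGATATGCTTTTCCTTGTAAGCTGAAC, then reverse).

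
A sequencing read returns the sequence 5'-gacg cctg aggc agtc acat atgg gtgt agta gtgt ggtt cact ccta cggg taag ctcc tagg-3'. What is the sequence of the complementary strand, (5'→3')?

5'-CCTAGGAGCTTACCCGTAGGAGTGAACCACACTACTACACCCATATGTGACTGCCTCAGGCGTC-3'

Pairing A↔T and G↔C gives CTGCGGACTCCGTCAGTGTATACCCACATCATCACACCAAGTGAGGATGCCCATTCGAGGATCC, running 3'→5'. Reverse for the 5'→3' convention.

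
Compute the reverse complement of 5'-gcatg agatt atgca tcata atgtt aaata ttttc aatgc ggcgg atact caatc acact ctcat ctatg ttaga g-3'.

Complement each base (A↔T, G↔C): CGTACTCTAATACGTAGTATTACAATTTATAAAAGTTACGCCGCCTATGAGTTAGTGTGAGAGTAGATACAATCTC. Then reverse.

5′-CTCTAACATAGATGAGAGTGTGATTGAGTATCCGCCGCATTGAAAATATTTAACATTATGATGCATAATCTCATGC-3′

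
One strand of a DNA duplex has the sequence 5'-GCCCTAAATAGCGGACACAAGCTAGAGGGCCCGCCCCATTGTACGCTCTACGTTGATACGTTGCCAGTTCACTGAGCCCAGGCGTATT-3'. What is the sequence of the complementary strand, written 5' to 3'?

5′-AATACGCCTGGGCTCAGTGAACTGGCAACGTATCAACGTAGAGCGTACAATGGGGCGGGCCCTCTAGCTTGTGTCCGCTATTTAGGGC-3′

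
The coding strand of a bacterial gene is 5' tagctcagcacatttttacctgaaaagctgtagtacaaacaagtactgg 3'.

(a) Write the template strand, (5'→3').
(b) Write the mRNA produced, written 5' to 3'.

(a) The template strand is the reverse complement of the coding strand: complement ATCGAGTCGTGTAAAAATGGACTTTTCGACATCATGTTTGTTCATGACC, then reverse.
(b) mRNA matches the coding strand with T→U.

(a) 5'-CCAGTACTTGTTTGTACTACAGCTTTTCAGGTAAAAATGTGCTGAGCTA-3'
(b) 5'-UAGCUCAGCACAUUUUUACCUGAAAAGCUGUAGUACAAACAAGUACUGG-3'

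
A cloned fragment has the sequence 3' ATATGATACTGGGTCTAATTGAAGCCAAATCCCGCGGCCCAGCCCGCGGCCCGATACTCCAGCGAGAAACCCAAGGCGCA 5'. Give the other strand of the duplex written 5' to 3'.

5′-TATACTATGACCCAGATTAACTTCGGTTTAGGGCGCCGGGTCGGGCGCCGGGCTATGAGGTCGCTCTTTGGGTTCCGCGT-3′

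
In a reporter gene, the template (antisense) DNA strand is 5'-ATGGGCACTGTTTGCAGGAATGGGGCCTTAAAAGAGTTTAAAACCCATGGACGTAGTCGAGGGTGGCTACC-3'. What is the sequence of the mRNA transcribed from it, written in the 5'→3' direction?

The mRNA has the sequence of the coding strand (reverse complement of the template) with T→U. Reverse complement of ATGGGCACTGTTTGCAGGAATGGGGCCTTAAAAGAGTTTAAAACCCATGGACGTAGTCGAGGGTGGCTACC is GGTAGCCACCCTCGACTACGTCCATGGGTTTTAAACTCTTTTAAGGCCCCATTCCTGCAAACAGTGCCCAT; then T→U.

5'-GGUAGCCACCCUCGACUACGUCCAUGGGUUUUAAACUCUUUUAAGGCCCCAUUCCUGCAAACAGUGCCCAU-3'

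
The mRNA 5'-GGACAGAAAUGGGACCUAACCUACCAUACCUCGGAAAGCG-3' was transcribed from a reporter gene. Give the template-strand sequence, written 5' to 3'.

Replace U with T to get the coding DNA strand: GGACAGAAATGGGACCTAACCTACCATACCTCGGAAAGCG. The template strand is its reverse complement (complement CCTGTCTTTACCCTGGATTGGATGGTATGGAGCCTTTCGC, then reverse).

5'-CGCTTTCCGAGGTATGGTAGGTTAGGTCCCATTTCTGTCC-3'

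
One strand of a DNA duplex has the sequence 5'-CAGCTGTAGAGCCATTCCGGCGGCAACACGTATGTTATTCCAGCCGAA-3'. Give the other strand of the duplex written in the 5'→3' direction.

5'-TTCGGCTGGAATAACATACGTGTTGCCGCCGGAATGGCTCTACAGCTG-3'

The complement of CAGCTGTAGAGCCATTCCGGCGGCAACACGTATGTTATTCCAGCCGAA is GTCGACATCTCGGTAAGGCCGCCGTTGTGCATACAATAAGGTCGGCTT (A↔T, G↔C). DNA strands are antiparallel, so the complementary strand runs 3'→5'; reversing gives the 5'→3' form.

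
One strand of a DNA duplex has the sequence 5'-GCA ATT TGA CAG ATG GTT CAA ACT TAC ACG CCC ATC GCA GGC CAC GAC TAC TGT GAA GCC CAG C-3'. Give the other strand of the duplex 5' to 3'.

5'-GCTGGGCTTCACAGTAGTCGTGGCCTGCGATGGGCGTGTAAGTTTGAACCATCTGTCAAATTGC-3'

The complement of GCAATTTGACAGATGGTTCAAACTTACACGCCCATCGCAGGCCACGACTACTGTGAAGCCCAGC is CGTTAAACTGTCTACCAAGTTTGAATGTGCGGGTAGCGTCCGGTGCTGATGACACTTCGGGTCG (A↔T, G↔C). DNA strands are antiparallel, so the complementary strand runs 3'→5'; reversing gives the 5'→3' form.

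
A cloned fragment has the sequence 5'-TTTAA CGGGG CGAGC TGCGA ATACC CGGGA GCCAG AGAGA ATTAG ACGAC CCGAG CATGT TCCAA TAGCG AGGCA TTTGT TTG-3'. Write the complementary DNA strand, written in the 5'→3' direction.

5'-CAAACAAATGCCTCGCTATTGGAACATGCTCGGGTCGTCTAATTCTCTCTGGCTCCCGGGTATTCGCAGCTCGCCCCGTTAAA-3'

Pairing A↔T and G↔C gives AAATTGCCCCGCTCGACGCTTATGGGCCCTCGGTCTCTCTTAATCTGCTGGGCTCGTACAAGGTTATCGCTCCGTAAACAAAC, running 3'→5'. Reverse for the 5'→3' convention.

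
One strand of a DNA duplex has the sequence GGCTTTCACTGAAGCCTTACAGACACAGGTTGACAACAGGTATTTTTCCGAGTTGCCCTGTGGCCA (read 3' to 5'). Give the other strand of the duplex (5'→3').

The strand is given 3'→5', so its complement runs 5'→3' in the same left-to-right order: pair each base A↔T, G↔C.

5′-CCGAAAGTGACTTCGGAATGTCTGTGTCCAACTGTTGTCCATAAAAAGGCTCAACGGGACACCGGT-3′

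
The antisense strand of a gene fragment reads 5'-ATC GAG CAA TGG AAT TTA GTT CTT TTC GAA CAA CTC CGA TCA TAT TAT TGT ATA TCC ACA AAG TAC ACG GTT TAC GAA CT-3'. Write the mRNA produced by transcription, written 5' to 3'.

5′-AGUUCGUAAACCGUGUACUUUGUGGAUAUACAAUAAUAUGAUCGGAGUUGUUCGAAAAGAACUAAAUUCCAUUGCUCGAU-3′

RNA polymerase reads the template 3'→5' and synthesizes mRNA 5'→3' by base-pairing (A→U, T→A, G↔C). The complement of the template is TAGCTCGTTACCTTAAATCAAGAAAAGCTTGTTGAGGCTAGTATAATAACATATAGGTGTTTCATGTGCCAAATGCTTGA; antiparallel, so 5'→3' the coding strand is AGTTCGTAAACCGTGTACTTTGTGGATATACAATAATATGATCGGAGTTGTTCGAAAAGAACTAAATTCCATTGCTCGAT. Replace T with U for the mRNA.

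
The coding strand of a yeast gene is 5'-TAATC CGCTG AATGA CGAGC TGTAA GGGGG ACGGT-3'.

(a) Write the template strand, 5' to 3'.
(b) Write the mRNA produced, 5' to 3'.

(a) The template strand is the reverse complement of the coding strand: complement ATTAGGCGACTTACTGCTCGACATTCCCCCTGCCA, then reverse.
(b) mRNA matches the coding strand with T→U.

(a) 5'-ACCGTCCCCCTTACAGCTCGTCATTCAGCGGATTA-3'
(b) 5'-UAAUCCGCUGAAUGACGAGCUGUAAGGGGGACGGU-3'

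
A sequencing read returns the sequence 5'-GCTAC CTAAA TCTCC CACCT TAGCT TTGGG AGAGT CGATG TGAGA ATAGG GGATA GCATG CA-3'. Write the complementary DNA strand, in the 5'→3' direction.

The complement of GCTACCTAAATCTCCCACCTTAGCTTTGGGAGAGTCGATGTGAGAATAGGGGATAGCATGCA is CGATGGATTTAGAGGGTGGAATCGAAACCCTCTCAGCTACACTCTTATCCCCTATCGTACGT (A↔T, G↔C). DNA strands are antiparallel, so the complementary strand runs 3'→5'; reversing gives the 5'→3' form.

5'-TGCATGCTATCCCCTATTCTCACATCGACTCTCCCAAAGCTAAGGTGGGAGATTTAGGTAGC-3'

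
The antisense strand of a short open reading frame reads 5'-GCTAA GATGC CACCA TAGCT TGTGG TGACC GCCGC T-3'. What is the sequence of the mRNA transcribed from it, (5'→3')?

The mRNA has the sequence of the coding strand (reverse complement of the template) with T→U. Reverse complement of GCTAAGATGCCACCATAGCTTGTGGTGACCGCCGCT is AGCGGCGGTCACCACAAGCTATGGTGGCATCTTAGC; then T→U.

5'-AGCGGCGGUCACCACAAGCUAUGGUGGCAUCUUAGC-3'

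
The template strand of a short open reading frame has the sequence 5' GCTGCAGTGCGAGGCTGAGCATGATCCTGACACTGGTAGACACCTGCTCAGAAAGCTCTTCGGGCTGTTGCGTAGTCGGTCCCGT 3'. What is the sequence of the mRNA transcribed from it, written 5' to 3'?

RNA polymerase reads the template 3'→5' and synthesizes mRNA 5'→3' by base-pairing (A→U, T→A, G↔C). The complement of the template is CGACGTCACGCTCCGACTCGTACTAGGACTGTGACCATCTGTGGACGAGTCTTTCGAGAAGCCCGACAACGCATCAGCCAGGGCA; antiparallel, so 5'→3' the coding strand is ACGGGACCGACTACGCAACAGCCCGAAGAGCTTTCTGAGCAGGTGTCTACCAGTGTCAGGATCATGCTCAGCCTCGCACTGCAGC. Replace T with U for the mRNA.

5'-ACGGGACCGACUACGCAACAGCCCGAAGAGCUUUCUGAGCAGGUGUCUACCAGUGUCAGGAUCAUGCUCAGCCUCGCACUGCAGC-3'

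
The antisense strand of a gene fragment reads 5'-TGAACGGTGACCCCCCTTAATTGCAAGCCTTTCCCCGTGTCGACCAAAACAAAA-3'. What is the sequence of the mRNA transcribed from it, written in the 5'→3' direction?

5'-UUUUGUUUUGGUCGACACGGGGAAAGGCUUGCAAUUAAGGGGGGUCACCGUUCA-3'

RNA polymerase reads the template 3'→5' and synthesizes mRNA 5'→3' by base-pairing (A→U, T→A, G↔C). The complement of the template is ACTTGCCACTGGGGGGAATTAACGTTCGGAAAGGGGCACAGCTGGTTTTGTTTT; antiparallel, so 5'→3' the coding strand is TTTTGTTTTGGTCGACACGGGGAAAGGCTTGCAATTAAGGGGGGTCACCGTTCA. Replace T with U for the mRNA.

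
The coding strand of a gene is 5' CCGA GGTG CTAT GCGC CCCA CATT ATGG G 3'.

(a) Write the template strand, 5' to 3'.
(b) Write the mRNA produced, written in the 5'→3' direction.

(a) 5'-CCCATAATGTGGGGCGCATAGCACCTCGG-3'
(b) 5′-CCGAGGUGCUAUGCGCCCCACAUUAUGGG-3′

(a) The template strand is the reverse complement of the coding strand: complement GGCTCCACGATACGCGGGGTGTAATACCC, then reverse.
(b) mRNA matches the coding strand with T→U.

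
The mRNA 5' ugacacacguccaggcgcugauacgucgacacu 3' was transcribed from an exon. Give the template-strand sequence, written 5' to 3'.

5′-AGTGTCGACGTATCAGCGCCTGGACGTGTGTCA-3′

Replace U with T to get the coding DNA strand: TGACACACGTCCAGGCGCTGATACGTCGACACT. The template strand is its reverse complement (complement ACTGTGTGCAGGTCCGCGACTATGCAGCTGTGA, then reverse).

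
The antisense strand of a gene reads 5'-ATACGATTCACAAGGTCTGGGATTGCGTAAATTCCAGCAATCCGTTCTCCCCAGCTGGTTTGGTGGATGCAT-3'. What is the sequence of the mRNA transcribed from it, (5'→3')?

5'-AUGCAUCCACCAAACCAGCUGGGGAGAACGGAUUGCUGGAAUUUACGCAAUCCCAGACCUUGUGAAUCGUAU-3'

The mRNA has the sequence of the coding strand (reverse complement of the template) with T→U. Reverse complement of ATACGATTCACAAGGTCTGGGATTGCGTAAATTCCAGCAATCCGTTCTCCCCAGCTGGTTTGGTGGATGCAT is ATGCATCCACCAAACCAGCTGGGGAGAACGGATTGCTGGAATTTACGCAATCCCAGACCTTGTGAATCGTAT; then T→U.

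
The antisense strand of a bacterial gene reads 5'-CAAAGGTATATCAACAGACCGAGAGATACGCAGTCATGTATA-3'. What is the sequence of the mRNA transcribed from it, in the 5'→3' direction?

5'-UAUACAUGACUGCGUAUCUCUCGGUCUGUUGAUAUACCUUUG-3'

RNA polymerase reads the template 3'→5' and synthesizes mRNA 5'→3' by base-pairing (A→U, T→A, G↔C). The complement of the template is GTTTCCATATAGTTGTCTGGCTCTCTATGCGTCAGTACATAT; antiparallel, so 5'→3' the coding strand is TATACATGACTGCGTATCTCTCGGTCTGTTGATATACCTTTG. Replace T with U for the mRNA.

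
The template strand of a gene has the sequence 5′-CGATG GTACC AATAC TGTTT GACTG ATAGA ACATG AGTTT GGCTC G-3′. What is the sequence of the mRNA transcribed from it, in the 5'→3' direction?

The mRNA has the sequence of the coding strand (reverse complement of the template) with T→U. Reverse complement of CGATGGTACCAATACTGTTTGACTGATAGAACATGAGTTTGGCTCG is CGAGCCAAACTCATGTTCTATCAGTCAAACAGTATTGGTACCATCG; then T→U.

5'-CGAGCCAAACUCAUGUUCUAUCAGUCAAACAGUAUUGGUACCAUCG-3'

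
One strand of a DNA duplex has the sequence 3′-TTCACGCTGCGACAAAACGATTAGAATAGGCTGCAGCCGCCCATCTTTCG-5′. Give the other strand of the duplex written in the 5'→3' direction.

The strand is given 3'→5', so its complement runs 5'→3' in the same left-to-right order: pair each base A↔T, G↔C.

5'-AAGTGCGACGCTGTTTTGCTAATCTTATCCGACGTCGGCGGGTAGAAAGC-3'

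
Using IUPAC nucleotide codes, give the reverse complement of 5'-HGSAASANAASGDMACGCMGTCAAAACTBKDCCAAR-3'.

Standard pairs A↔T, G↔C; ambiguity codes pair R↔Y, M↔K, S↔S, B↔V, D↔H, N↔N. Complement (DCSTTSTNTTSCHKTGCGKCAGTTTTGAVMHGGTTY), then reverse for 5'→3'.

5'-YTTGGHMVAGTTTTGACKGCGTKHCSTTNTSTTSCD-3'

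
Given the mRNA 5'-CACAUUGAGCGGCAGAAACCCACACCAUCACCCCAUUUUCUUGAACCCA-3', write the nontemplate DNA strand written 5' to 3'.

5'-CACATTGAGCGGCAGAAACCCACACCATCACCCCATTTTCTTGAACCCA-3'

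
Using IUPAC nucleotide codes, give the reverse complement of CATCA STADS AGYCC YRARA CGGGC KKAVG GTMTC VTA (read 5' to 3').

5'-TABGAKACCBTMMGCCCGTYTYRGGRCTSHTASTGATG-3'

Standard pairs A↔T, G↔C; ambiguity codes pair R↔Y, M↔K, S↔S, D↔H, V↔B. Complement (GTAGTSATHSTCRGGRYTYTGCCCGMMTBCCAKAGBAT), then reverse for 5'→3'.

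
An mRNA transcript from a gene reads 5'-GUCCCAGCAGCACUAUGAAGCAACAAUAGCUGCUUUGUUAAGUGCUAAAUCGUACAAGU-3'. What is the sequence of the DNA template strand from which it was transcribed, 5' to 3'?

5′-ACTTGTACGATTTAGCACTTAACAAAGCAGCTATTGTTGCTTCATAGTGCTGCTGGGAC-3′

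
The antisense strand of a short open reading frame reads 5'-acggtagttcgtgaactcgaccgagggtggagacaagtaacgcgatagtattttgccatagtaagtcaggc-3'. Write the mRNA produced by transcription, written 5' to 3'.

The mRNA has the sequence of the coding strand (reverse complement of the template) with T→U. Reverse complement of ACGGTAGTTCGTGAACTCGACCGAGGGTGGAGACAAGTAACGCGATAGTATTTTGCCATAGTAAGTCAGGC is GCCTGACTTACTATGGCAAAATACTATCGCGTTACTTGTCTCCACCCTCGGTCGAGTTCACGAACTACCGT; then T→U.

5'-GCCUGACUUACUAUGGCAAAAUACUAUCGCGUUACUUGUCUCCACCCUCGGUCGAGUUCACGAACUACCGU-3'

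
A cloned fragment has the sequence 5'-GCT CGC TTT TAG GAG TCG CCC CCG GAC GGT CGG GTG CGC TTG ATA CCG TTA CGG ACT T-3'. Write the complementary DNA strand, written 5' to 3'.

5'-AAGTCCGTAACGGTATCAAGCGCACCCGACCGTCCGGGGGCGACTCCTAAAAGCGAGC-3'

The complement of GCTCGCTTTTAGGAGTCGCCCCCGGACGGTCGGGTGCGCTTGATACCGTTACGGACTT is CGAGCGAAAATCCTCAGCGGGGGCCTGCCAGCCCACGCGAACTATGGCAATGCCTGAA (A↔T, G↔C). DNA strands are antiparallel, so the complementary strand runs 3'→5'; reversing gives the 5'→3' form.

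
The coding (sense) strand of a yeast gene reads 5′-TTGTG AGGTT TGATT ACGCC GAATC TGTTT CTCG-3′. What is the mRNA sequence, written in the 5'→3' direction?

5'-UUGUGAGGUUUGAUUACGCCGAAUCUGUUUCUCG-3'

mRNA has the coding-strand sequence with U in place of T.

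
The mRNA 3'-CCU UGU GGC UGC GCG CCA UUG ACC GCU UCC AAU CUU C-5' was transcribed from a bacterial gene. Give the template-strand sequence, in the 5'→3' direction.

5'-GGAACACCGACGCGCGGTAACTGGCGAAGGTTAGAAG-3'

Written 5'→3' the mRNA is CUUCUAACCUUCGCCAGUUACCGCGCGUCGGUGUUCC, so the coding DNA strand is CTTCTAACCTTCGCCAGTTACCGCGCGTCGGTGTTCC. The template is its reverse complement.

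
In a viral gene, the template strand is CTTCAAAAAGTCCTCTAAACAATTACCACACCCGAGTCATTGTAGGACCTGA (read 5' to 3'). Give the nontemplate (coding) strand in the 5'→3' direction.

5'-TCAGGTCCTACAATGACTCGGGTGTGGTAATTGTTTAGAGGACTTTTTGAAG-3'

The coding strand is complementary and antiparallel to the template: take the complement (A↔T, G↔C) and reverse.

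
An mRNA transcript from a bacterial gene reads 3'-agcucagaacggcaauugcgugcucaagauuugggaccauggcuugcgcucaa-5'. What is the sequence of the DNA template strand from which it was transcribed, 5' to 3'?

5'-TCGAGTCTTGCCGTTAACGCACGAGTTCTAAACCCTGGTACCGAACGCGAGTT-3'

Written 5'→3' the mRNA is AACUCGCGUUCGGUACCAGGGUUUAGAACUCGUGCGUUAACGGCAAGACUCGA, so the coding DNA strand is AACTCGCGTTCGGTACCAGGGTTTAGAACTCGTGCGTTAACGGCAAGACTCGA. The template is its reverse complement.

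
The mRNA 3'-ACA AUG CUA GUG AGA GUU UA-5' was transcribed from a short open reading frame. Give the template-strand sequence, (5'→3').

5'-TGTTACGATCACTCTCAAAT-3'

Written 5'→3' the mRNA is AUUUGAGAGUGAUCGUAACA, so the coding DNA strand is ATTTGAGAGTGATCGTAACA. The template is its reverse complement.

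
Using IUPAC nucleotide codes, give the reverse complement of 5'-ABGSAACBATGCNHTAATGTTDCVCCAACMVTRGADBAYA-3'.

Standard pairs A↔T, G↔C; ambiguity codes pair R↔Y, M↔K, S↔S, B↔V, D↔H, N↔N. Complement (TVCSTTGVTACGNDATTACAAHGBGGTTGKBAYCTHVTRT), then reverse for 5'→3'.

5′-TRTVHTCYABKGTTGGBGHAACATTADNGCATVGTTSCVT-3′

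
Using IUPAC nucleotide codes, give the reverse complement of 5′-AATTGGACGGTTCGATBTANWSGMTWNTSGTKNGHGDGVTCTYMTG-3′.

Standard pairs A↔T, G↔C; ambiguity codes pair Y↔R, M↔K, W↔W, S↔S, B↔V, D↔H, N↔N. Complement (TTAACCTGCCAAGCTAVATNWSCKAWNASCAMNCDCHCBAGARKAC), then reverse for 5'→3'.

5′-CAKRAGABCHCDCNMACSANWAKCSWNTAVATCGAACCGTCCAATT-3′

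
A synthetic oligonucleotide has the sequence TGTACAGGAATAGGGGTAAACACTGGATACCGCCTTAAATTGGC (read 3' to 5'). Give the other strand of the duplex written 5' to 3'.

5′-ACATGTCCTTATCCCCATTTGTGACCTATGGCGGAATTTAACCG-3′

The strand is given 3'→5', so its complement runs 5'→3' in the same left-to-right order: pair each base A↔T, G↔C.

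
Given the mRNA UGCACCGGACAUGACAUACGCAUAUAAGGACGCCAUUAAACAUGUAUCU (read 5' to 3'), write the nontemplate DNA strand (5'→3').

The coding DNA strand has the same 5'→3' sequence as the mRNA with U replaced by T.

5'-TGCACCGGACATGACATACGCATATAAGGACGCCATTAAACATGTATCT-3'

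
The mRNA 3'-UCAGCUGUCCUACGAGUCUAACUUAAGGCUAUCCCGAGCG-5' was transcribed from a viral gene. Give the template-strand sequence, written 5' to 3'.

5'-AGTCGACAGGATGCTCAGATTGAATTCCGATAGGGCTCGC-3'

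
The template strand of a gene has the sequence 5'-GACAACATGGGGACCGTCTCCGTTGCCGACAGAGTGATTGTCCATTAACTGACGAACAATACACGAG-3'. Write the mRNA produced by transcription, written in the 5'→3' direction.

RNA polymerase reads the template 3'→5' and synthesizes mRNA 5'→3' by base-pairing (A→U, T→A, G↔C). The complement of the template is CTGTTGTACCCCTGGCAGAGGCAACGGCTGTCTCACTAACAGGTAATTGACTGCTTGTTATGTGCTC; antiparallel, so 5'→3' the coding strand is CTCGTGTATTGTTCGTCAGTTAATGGACAATCACTCTGTCGGCAACGGAGACGGTCCCCATGTTGTC. Replace T with U for the mRNA.

5'-CUCGUGUAUUGUUCGUCAGUUAAUGGACAAUCACUCUGUCGGCAACGGAGACGGUCCCCAUGUUGUC-3'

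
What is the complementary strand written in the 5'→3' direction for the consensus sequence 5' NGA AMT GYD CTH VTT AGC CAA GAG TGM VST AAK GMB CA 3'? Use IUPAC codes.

5'-TGVKCMTTASBKCACTCTTGGCTAABDAGHRCAKTTCN-3'

Standard pairs A↔T, G↔C; ambiguity codes pair Y↔R, M↔K, S↔S, B↔V, D↔H, N↔N. Complement (NCTTKACRHGADBAATCGGTTCTCACKBSATTMCKVGT), then reverse for 5'→3'.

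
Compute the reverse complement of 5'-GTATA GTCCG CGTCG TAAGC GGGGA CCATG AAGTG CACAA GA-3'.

Reading the sequence 3'→5' and pairing each base (A↔T, G↔C) gives the reverse complement directly.

5′-TCTTGTGCACTTCATGGTCCCCGCTTACGACGCGGACTATAC-3′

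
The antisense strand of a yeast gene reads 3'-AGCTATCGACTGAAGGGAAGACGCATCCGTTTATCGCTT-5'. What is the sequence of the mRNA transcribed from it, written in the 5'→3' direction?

Reading the template 3'→5' as shown, RNA polymerase pairs each base (A→U, T→A, G↔C) to build mRNA 5'→3' directly.

5′-UCGAUAGCUGACUUCCCUUCUGCGUAGGCAAAUAGCGAA-3′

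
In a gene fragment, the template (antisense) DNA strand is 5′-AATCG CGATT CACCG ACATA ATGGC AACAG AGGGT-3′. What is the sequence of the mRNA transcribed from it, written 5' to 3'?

5'-ACCCUCUGUUGCCAUUAUGUCGGUGAAUCGCGAUU-3'

The mRNA has the sequence of the coding strand (reverse complement of the template) with T→U. Reverse complement of AATCGCGATTCACCGACATAATGGCAACAGAGGGT is ACCCTCTGTTGCCATTATGTCGGTGAATCGCGATT; then T→U.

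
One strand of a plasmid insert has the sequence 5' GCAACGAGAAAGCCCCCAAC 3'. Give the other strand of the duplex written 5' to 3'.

5'-GTTGGGGGCTTTCTCGTTGC-3'

The complement of GCAACGAGAAAGCCCCCAAC is CGTTGCTCTTTCGGGGGTTG (A↔T, G↔C). DNA strands are antiparallel, so the complementary strand runs 3'→5'; reversing gives the 5'→3' form.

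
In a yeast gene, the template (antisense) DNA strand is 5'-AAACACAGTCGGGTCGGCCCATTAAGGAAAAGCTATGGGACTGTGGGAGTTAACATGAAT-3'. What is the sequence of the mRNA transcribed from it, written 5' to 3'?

RNA polymerase reads the template 3'→5' and synthesizes mRNA 5'→3' by base-pairing (A→U, T→A, G↔C). The complement of the template is TTTGTGTCAGCCCAGCCGGGTAATTCCTTTTCGATACCCTGACACCCTCAATTGTACTTA; antiparallel, so 5'→3' the coding strand is ATTCATGTTAACTCCCACAGTCCCATAGCTTTTCCTTAATGGGCCGACCCGACTGTGTTT. Replace T with U for the mRNA.

5'-AUUCAUGUUAACUCCCACAGUCCCAUAGCUUUUCCUUAAUGGGCCGACCCGACUGUGUUU-3'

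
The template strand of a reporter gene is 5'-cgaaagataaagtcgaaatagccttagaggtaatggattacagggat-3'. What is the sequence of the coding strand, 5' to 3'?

The coding strand is complementary and antiparallel to the template: take the complement (A↔T, G↔C) and reverse.

5′-ATCCCTGTAATCCATTACCTCTAAGGCTATTTCGACTTTATCTTTCG-3′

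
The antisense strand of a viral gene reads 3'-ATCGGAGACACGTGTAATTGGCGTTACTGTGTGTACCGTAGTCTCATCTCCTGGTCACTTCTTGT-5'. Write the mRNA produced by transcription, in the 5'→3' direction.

Reading the template 3'→5' as shown, RNA polymerase pairs each base (A→U, T→A, G↔C) to build mRNA 5'→3' directly.

5′-UAGCCUCUGUGCACAUUAACCGCAAUGACACACAUGGCAUCAGAGUAGAGGACCAGUGAAGAACA-3′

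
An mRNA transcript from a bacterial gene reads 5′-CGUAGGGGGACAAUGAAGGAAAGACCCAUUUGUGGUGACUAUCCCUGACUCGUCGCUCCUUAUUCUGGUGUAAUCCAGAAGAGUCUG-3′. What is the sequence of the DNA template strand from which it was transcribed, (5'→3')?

5'-CAGACTCTTCTGGATTACACCAGAATAAGGAGCGACGAGTCAGGGATAGTCACCACAAATGGGTCTTTCCTTCATTGTCCCCCTACG-3'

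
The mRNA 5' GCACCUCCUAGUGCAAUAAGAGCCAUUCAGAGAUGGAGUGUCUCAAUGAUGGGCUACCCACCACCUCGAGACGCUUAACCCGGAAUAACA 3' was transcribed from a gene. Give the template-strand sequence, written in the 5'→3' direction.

Replace U with T to get the coding DNA strand: GCACCTCCTAGTGCAATAAGAGCCATTCAGAGATGGAGTGTCTCAATGATGGGCTACCCACCACCTCGAGACGCTTAACCCGGAATAACA. The template strand is its reverse complement (complement CGTGGAGGATCACGTTATTCTCGGTAAGTCTCTACCTCACAGAGTTACTACCCGATGGGTGGTGGAGCTCTGCGAATTGGGCCTTATTGT, then reverse).

5'-TGTTATTCCGGGTTAAGCGTCTCGAGGTGGTGGGTAGCCCATCATTGAGACACTCCATCTCTGAATGGCTCTTATTGCACTAGGAGGTGC-3'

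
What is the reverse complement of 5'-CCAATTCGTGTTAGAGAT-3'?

Reading the sequence 3'→5' and pairing each base (A↔T, G↔C) gives the reverse complement directly.

5'-ATCTCTAACACGAATTGG-3'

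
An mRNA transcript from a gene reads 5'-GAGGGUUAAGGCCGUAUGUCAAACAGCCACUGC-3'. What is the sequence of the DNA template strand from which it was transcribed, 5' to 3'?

5'-GCAGTGGCTGTTTGACATACGGCCTTAACCCTC-3'

Replace U with T to get the coding DNA strand: GAGGGTTAAGGCCGTATGTCAAACAGCCACTGC. The template strand is its reverse complement (complement CTCCCAATTCCGGCATACAGTTTGTCGGTGACG, then reverse).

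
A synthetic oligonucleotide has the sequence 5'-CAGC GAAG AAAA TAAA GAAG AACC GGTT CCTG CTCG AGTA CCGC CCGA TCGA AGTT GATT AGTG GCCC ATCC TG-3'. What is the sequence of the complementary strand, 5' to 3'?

Pairing A↔T and G↔C gives GTCGCTTCTTTTATTTCTTCTTGGCCAAGGACGAGCTCATGGCGGGCTAGCTTCAACTAATCACCGGGTAGGAC, running 3'→5'. Reverse for the 5'→3' convention.

5'-CAGGATGGGCCACTAATCAACTTCGATCGGGCGGTACTCGAGCAGGAACCGGTTCTTCTTTATTTTCTTCGCTG-3'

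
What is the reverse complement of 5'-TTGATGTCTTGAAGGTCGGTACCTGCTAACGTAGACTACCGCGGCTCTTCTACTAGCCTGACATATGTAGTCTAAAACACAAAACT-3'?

5′-AGTTTTGTGTTTTAGACTACATATGTCAGGCTAGTAGAAGAGCCGCGGTAGTCTACGTTAGCAGGTACCGACCTTCAAGACATCAA-3′

Complement each base (A↔T, G↔C): AACTACAGAACTTCCAGCCATGGACGATTGCATCTGATGGCGCCGAGAAGATGATCGGACTGTATACATCAGATTTTGTGTTTTGA. Then reverse.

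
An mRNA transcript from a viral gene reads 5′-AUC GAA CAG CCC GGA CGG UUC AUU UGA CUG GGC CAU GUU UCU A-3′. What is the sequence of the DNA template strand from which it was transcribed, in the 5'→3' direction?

5'-TAGAAACATGGCCCAGTCAAATGAACCGTCCGGGCTGTTCGAT-3'

Replace U with T to get the coding DNA strand: ATCGAACAGCCCGGACGGTTCATTTGACTGGGCCATGTTTCTA. The template strand is its reverse complement (complement TAGCTTGTCGGGCCTGCCAAGTAAACTGACCCGGTACAAAGAT, then reverse).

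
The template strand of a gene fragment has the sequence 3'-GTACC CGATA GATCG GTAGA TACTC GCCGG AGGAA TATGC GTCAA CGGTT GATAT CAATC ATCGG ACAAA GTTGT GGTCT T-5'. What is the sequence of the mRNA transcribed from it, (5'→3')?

5'-CAUGGGCUAUCUAGCCAUCUAUGAGCGGCCUCCUUAUACGCAGUUGCCAACUAUAGUUAGUAGCCUGUUUCAACACCAGAA-3'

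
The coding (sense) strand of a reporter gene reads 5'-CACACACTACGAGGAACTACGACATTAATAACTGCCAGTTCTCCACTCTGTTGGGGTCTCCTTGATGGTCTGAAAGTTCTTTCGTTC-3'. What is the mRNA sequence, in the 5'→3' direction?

5′-CACACACUACGAGGAACUACGACAUUAAUAACUGCCAGUUCUCCACUCUGUUGGGGUCUCCUUGAUGGUCUGAAAGUUCUUUCGUUC-3′

The mRNA is synthesized from the template strand, so it matches the coding strand with T replaced by U.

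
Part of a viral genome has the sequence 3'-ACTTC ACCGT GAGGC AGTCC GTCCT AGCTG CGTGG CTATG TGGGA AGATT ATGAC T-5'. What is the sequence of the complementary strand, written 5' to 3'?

5'-TGAAGTGGCACTCCGTCAGGCAGGATCGACGCACCGATACACCCTTCTAATACTGA-3'

The strand is given 3'→5', so its complement runs 5'→3' in the same left-to-right order: pair each base A↔T, G↔C.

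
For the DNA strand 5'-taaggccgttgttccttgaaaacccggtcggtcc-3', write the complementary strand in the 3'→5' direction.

Base-pairing A↔T, G↔C gives the complement. The complementary strand is antiparallel, so paired with a 5'→3' strand it runs 3'→5'.

3'-ATTCCGGCAACAAGGAACTTTTGGGCCAGCCAGG-5'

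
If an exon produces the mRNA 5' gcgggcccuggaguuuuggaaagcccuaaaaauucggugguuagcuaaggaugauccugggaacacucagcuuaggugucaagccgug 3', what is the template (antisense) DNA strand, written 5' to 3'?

Replace U with T to get the coding DNA strand: GCGGGCCCTGGAGTTTTGGAAAGCCCTAAAAATTCGGTGGTTAGCTAAGGATGATCCTGGGAACACTCAGCTTAGGTGTCAAGCCGTG. The template strand is its reverse complement (complement CGCCCGGGACCTCAAAACCTTTCGGGATTTTTAAGCCACCAATCGATTCCTACTAGGACCCTTGTGAGTCGAATCCACAGTTCGGCAC, then reverse).

5'-CACGGCTTGACACCTAAGCTGAGTGTTCCCAGGATCATCCTTAGCTAACCACCGAATTTTTAGGGCTTTCCAAAACTCCAGGGCCCGC-3'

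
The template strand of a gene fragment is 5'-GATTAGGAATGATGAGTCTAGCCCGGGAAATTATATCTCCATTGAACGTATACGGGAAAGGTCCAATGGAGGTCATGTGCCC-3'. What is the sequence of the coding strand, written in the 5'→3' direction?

The coding strand is complementary and antiparallel to the template: take the complement (A↔T, G↔C) and reverse.

5'-GGGCACATGACCTCCATTGGACCTTTCCCGTATACGTTCAATGGAGATATAATTTCCCGGGCTAGACTCATCATTCCTAATC-3'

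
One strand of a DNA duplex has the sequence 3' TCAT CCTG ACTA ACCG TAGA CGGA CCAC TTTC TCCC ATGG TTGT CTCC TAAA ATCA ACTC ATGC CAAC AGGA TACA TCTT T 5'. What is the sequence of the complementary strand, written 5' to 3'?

5'-AGTAGGACTGATTGGCATCTGCCTGGTGAAAGAGGGTACCAACAGAGGATTTTAGTTGAGTACGGTTGTCCTATGTAGAAA-3'

The strand is given 3'→5', so its complement runs 5'→3' in the same left-to-right order: pair each base A↔T, G↔C.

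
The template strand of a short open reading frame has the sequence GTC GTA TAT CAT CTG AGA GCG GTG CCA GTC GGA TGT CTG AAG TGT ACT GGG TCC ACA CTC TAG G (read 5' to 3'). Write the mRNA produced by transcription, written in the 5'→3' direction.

5'-CCUAGAGUGUGGACCCAGUACACUUCAGACAUCCGACUGGCACCGCUCUCAGAUGAUAUACGAC-3'

RNA polymerase reads the template 3'→5' and synthesizes mRNA 5'→3' by base-pairing (A→U, T→A, G↔C). The complement of the template is CAGCATATAGTAGACTCTCGCCACGGTCAGCCTACAGACTTCACATGACCCAGGTGTGAGATCC; antiparallel, so 5'→3' the coding strand is CCTAGAGTGTGGACCCAGTACACTTCAGACATCCGACTGGCACCGCTCTCAGATGATATACGAC. Replace T with U for the mRNA.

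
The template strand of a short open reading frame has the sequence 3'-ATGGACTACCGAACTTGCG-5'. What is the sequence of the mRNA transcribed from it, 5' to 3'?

Reading the template 3'→5' as shown, RNA polymerase pairs each base (A→U, T→A, G↔C) to build mRNA 5'→3' directly.

5'-UACCUGAUGGCUUGAACGC-3'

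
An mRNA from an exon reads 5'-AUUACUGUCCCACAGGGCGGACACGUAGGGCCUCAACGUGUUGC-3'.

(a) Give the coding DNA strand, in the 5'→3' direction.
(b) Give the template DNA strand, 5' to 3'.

(a) 5'-ATTACTGTCCCACAGGGCGGACACGTAGGGCCTCAACGTGTTGC-3'
(b) 5'-GCAACACGTTGAGGCCCTACGTGTCCGCCCTGTGGGACAGTAAT-3'

(a) The coding strand matches the mRNA with U→T.
(b) The template strand is the reverse complement of the coding strand.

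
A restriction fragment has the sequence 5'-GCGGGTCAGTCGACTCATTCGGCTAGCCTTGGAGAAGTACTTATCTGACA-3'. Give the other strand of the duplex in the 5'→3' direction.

5'-TGTCAGATAAGTACTTCTCCAAGGCTAGCCGAATGAGTCGACTGACCCGC-3'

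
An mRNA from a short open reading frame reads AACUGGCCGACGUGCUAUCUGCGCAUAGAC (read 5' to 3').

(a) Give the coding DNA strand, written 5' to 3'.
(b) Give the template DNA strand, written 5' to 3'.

(a) The coding strand matches the mRNA with U→T.
(b) The template strand is the reverse complement of the coding strand.

(a) 5'-AACTGGCCGACGTGCTATCTGCGCATAGAC-3'
(b) 5'-GTCTATGCGCAGATAGCACGTCGGCCAGTT-3'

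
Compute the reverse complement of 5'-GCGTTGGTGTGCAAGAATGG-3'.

5'-CCATTCTTGCACACCAACGC-3'

Reading the sequence 3'→5' and pairing each base (A↔T, G↔C) gives the reverse complement directly.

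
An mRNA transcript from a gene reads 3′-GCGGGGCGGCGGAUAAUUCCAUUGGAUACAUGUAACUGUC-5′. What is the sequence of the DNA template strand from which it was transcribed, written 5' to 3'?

5'-CGCCCCGCCGCCTATTAAGGTAACCTATGTACATTGACAG-3'

Written 5'→3' the mRNA is CUGUCAAUGUACAUAGGUUACCUUAAUAGGCGGCGGGGCG, so the coding DNA strand is CTGTCAATGTACATAGGTTACCTTAATAGGCGGCGGGGCG. The template is its reverse complement.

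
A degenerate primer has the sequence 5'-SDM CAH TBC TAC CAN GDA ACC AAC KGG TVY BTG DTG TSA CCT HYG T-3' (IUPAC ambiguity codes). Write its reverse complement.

5'-ACRDAGGTSACAHCAVRBACCMGTTGGTTHCNTGGTAGVADTGKHS-3'

Standard pairs A↔T, G↔C; ambiguity codes pair Y↔R, M↔K, S↔S, B↔V, D↔H, N↔N. Complement (SHKGTDAVGATGGTNCHTTGGTTGMCCABRVACHACASTGGADRCA), then reverse for 5'→3'.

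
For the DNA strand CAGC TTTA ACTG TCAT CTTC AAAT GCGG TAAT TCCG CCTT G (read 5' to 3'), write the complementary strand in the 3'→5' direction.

Base-pairing A↔T, G↔C gives the complement. The complementary strand is antiparallel, so paired with a 5'→3' strand it runs 3'→5'.

3'-GTCGAAATTGACAGTAGAAGTTTACGCCATTAAGGCGGAAC-5'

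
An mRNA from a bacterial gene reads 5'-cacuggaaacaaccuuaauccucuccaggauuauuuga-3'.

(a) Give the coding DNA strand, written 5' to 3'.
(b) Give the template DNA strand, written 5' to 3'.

(a) The coding strand matches the mRNA with U→T.
(b) The template strand is the reverse complement of the coding strand.

(a) 5′-CACTGGAAACAACCTTAATCCTCTCCAGGATTATTTGA-3′
(b) 5'-TCAAATAATCCTGGAGAGGATTAAGGTTGTTTCCAGTG-3'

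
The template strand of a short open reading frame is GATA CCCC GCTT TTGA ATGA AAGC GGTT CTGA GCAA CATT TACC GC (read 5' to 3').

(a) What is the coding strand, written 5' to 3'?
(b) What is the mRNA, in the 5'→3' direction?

(a) 5'-GCGGTAAATGTTGCTCAGAACCGCTTTCATTCAAAAGCGGGGTATC-3'
(b) 5′-GCGGUAAAUGUUGCUCAGAACCGCUUUCAUUCAAAAGCGGGGUAUC-3′

(a) The coding strand is the reverse complement of the template: complement CTATGGGGCGAAAACTTACTTTCGCCAAGACTCGTTGTAAATGGCG, then reverse.
(b) mRNA has the coding-strand sequence with T→U.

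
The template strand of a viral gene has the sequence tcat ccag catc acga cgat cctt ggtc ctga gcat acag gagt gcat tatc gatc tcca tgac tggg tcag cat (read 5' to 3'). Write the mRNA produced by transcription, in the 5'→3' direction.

5'-AUGCUGACCCAGUCAUGGAGAUCGAUAAUGCACUCCUGUAUGCUCAGGACCAAGGAUCGUCGUGAUGCUGGAUGA-3'

The mRNA has the sequence of the coding strand (reverse complement of the template) with T→U. Reverse complement of TCATCCAGCATCACGACGATCCTTGGTCCTGAGCATACAGGAGTGCATTATCGATCTCCATGACTGGGTCAGCAT is ATGCTGACCCAGTCATGGAGATCGATAATGCACTCCTGTATGCTCAGGACCAAGGATCGTCGTGATGCTGGATGA; then T→U.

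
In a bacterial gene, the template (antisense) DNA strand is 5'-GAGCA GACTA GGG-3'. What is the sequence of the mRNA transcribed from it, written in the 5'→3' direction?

5'-CCCUAGUCUGCUC-3'

RNA polymerase reads the template 3'→5' and synthesizes mRNA 5'→3' by base-pairing (A→U, T→A, G↔C). The complement of the template is CTCGTCTGATCCC; antiparallel, so 5'→3' the coding strand is CCCTAGTCTGCTC. Replace T with U for the mRNA.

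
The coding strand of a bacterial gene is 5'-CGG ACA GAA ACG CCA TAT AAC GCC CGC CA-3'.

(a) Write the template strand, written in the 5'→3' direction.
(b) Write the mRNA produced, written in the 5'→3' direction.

(a) The template strand is the reverse complement of the coding strand: complement GCCTGTCTTTGCGGTATATTGCGGGCGGT, then reverse.
(b) mRNA matches the coding strand with T→U.

(a) 5'-TGGCGGGCGTTATATGGCGTTTCTGTCCG-3'
(b) 5′-CGGACAGAAACGCCAUAUAACGCCCGCCA-3′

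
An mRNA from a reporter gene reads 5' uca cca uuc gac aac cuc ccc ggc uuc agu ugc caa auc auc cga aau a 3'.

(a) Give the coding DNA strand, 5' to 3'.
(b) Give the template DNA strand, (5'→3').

(a) The coding strand matches the mRNA with U→T.
(b) The template strand is the reverse complement of the coding strand.

(a) 5'-TCACCATTCGACAACCTCCCCGGCTTCAGTTGCCAAATCATCCGAAATA-3'
(b) 5'-TATTTCGGATGATTTGGCAACTGAAGCCGGGGAGGTTGTCGAATGGTGA-3'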